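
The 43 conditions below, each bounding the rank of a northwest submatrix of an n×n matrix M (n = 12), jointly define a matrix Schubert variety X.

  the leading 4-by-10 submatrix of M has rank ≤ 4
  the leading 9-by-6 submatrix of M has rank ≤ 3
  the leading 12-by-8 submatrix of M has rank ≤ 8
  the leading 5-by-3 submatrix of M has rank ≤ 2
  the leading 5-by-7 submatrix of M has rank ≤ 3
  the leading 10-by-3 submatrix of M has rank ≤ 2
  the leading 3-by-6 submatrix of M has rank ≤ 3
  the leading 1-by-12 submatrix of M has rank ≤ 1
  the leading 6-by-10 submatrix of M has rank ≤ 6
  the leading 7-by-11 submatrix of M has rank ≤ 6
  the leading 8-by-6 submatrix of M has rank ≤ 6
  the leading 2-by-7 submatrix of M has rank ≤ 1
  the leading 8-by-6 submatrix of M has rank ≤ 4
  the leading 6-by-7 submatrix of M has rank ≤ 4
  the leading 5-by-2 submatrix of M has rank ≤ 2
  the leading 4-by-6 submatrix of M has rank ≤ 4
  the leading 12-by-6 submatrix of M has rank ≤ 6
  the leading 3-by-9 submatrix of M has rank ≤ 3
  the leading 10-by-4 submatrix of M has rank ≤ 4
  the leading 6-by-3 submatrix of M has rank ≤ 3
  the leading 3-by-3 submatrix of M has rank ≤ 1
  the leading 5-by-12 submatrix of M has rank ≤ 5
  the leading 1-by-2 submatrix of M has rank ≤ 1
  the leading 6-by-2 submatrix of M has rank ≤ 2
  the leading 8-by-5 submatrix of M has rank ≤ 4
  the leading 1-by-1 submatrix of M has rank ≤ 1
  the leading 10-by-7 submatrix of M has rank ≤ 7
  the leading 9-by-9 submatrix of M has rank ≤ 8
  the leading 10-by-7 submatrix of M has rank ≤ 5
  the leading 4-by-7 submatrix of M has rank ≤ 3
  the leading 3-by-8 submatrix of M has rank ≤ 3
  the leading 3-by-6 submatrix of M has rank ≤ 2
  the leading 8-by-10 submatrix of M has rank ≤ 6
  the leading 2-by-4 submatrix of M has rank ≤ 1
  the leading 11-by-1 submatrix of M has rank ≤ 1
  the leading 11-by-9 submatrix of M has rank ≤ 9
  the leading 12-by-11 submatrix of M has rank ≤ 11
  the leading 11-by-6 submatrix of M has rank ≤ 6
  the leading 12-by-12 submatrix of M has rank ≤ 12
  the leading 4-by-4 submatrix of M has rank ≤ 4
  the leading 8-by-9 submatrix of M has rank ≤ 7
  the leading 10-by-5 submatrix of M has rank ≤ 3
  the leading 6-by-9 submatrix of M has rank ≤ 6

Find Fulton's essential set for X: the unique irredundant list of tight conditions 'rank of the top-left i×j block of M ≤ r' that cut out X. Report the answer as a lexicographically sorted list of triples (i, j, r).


Recovering R(i,j) via the rank-extension bound from the 43 conditions:

  i=1: 1, 1, 1, 1, 1, 1, 1, 1, 1, 1, 1, 1
  i=2: 1, 1, 1, 1, 1, 1, 1, 2, 2, 2, 2, 2
  i=3: 1, 1, 1, 2, 2, 2, 2, 3, 3, 3, 3, 3
  i=4: 1, 2, 2, 3, 3, 3, 3, 4, 4, 4, 4, 4
  i=5: 1, 2, 2, 3, 3, 3, 3, 4, 5, 5, 5, 5
  i=6: 1, 2, 2, 3, 3, 3, 4, 5, 6, 6, 6, 6
  i=7: 1, 2, 2, 3, 3, 3, 4, 5, 6, 6, 6, 7
  i=8: 1, 2, 2, 3, 3, 3, 4, 5, 6, 6, 7, 8
  i=9: 1, 2, 2, 3, 3, 3, 4, 5, 6, 7, 8, 9
  i=10: 1, 2, 2, 3, 3, 4, 5, 6, 7, 8, 9, 10
  i=11: 1, 2, 3, 4, 4, 5, 6, 7, 8, 9, 10, 11
  i=12: 1, 2, 3, 4, 5, 6, 7, 8, 9, 10, 11, 12

hence w(1..12) = (1, 8, 4, 2, 9, 7, 12, 11, 10, 6, 3, 5).

Rothe diagram D(w) (29 cells), 8 SE-corners (essential conditions):

[(2, 7, 1), (3, 3, 1), (5, 7, 3), (7, 11, 6), (8, 10, 6), (9, 6, 3), (10, 3, 2), (10, 5, 3)]


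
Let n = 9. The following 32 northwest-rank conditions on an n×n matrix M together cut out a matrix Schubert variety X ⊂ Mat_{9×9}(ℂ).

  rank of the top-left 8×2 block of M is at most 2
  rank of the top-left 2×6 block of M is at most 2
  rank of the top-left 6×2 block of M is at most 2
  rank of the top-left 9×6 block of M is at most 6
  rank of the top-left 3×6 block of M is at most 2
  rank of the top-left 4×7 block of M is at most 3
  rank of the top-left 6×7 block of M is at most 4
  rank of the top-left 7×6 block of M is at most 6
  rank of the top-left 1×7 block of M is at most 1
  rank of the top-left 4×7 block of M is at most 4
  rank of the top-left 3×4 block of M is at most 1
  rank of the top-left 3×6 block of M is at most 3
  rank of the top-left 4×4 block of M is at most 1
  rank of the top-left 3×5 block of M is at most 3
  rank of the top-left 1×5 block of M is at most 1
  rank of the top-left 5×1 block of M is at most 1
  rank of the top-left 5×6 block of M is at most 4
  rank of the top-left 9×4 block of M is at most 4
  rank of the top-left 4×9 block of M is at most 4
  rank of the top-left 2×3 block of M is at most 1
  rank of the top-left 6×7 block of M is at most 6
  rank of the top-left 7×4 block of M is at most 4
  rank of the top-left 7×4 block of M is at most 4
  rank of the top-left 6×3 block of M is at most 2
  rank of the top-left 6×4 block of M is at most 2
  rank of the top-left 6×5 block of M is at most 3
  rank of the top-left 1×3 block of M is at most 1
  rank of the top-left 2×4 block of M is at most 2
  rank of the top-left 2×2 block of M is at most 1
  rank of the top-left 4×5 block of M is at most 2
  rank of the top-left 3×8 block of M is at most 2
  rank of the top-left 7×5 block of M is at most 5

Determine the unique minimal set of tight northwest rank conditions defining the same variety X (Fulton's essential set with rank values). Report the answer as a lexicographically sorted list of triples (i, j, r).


Reconstructing r_w from the 32 given conditions:

  1 1 1 1 1 1 1 1 1
  1 1 1 1 2 2 2 2 2
  1 1 1 1 2 2 2 2 3
  1 1 1 1 2 3 3 3 4
  1 2 2 2 3 4 4 4 5
  1 2 2 2 3 4 4 5 6
  1 2 3 3 4 5 5 6 7
  1 2 3 4 5 6 6 7 8
  1 2 3 4 5 6 7 8 9

so w = (1, 5, 9, 6, 2, 8, 3, 4, 7).

Fulton essential set (4 of the 15 Rothe cells):

[(3, 8, 2), (4, 4, 1), (6, 4, 2), (6, 7, 4)]


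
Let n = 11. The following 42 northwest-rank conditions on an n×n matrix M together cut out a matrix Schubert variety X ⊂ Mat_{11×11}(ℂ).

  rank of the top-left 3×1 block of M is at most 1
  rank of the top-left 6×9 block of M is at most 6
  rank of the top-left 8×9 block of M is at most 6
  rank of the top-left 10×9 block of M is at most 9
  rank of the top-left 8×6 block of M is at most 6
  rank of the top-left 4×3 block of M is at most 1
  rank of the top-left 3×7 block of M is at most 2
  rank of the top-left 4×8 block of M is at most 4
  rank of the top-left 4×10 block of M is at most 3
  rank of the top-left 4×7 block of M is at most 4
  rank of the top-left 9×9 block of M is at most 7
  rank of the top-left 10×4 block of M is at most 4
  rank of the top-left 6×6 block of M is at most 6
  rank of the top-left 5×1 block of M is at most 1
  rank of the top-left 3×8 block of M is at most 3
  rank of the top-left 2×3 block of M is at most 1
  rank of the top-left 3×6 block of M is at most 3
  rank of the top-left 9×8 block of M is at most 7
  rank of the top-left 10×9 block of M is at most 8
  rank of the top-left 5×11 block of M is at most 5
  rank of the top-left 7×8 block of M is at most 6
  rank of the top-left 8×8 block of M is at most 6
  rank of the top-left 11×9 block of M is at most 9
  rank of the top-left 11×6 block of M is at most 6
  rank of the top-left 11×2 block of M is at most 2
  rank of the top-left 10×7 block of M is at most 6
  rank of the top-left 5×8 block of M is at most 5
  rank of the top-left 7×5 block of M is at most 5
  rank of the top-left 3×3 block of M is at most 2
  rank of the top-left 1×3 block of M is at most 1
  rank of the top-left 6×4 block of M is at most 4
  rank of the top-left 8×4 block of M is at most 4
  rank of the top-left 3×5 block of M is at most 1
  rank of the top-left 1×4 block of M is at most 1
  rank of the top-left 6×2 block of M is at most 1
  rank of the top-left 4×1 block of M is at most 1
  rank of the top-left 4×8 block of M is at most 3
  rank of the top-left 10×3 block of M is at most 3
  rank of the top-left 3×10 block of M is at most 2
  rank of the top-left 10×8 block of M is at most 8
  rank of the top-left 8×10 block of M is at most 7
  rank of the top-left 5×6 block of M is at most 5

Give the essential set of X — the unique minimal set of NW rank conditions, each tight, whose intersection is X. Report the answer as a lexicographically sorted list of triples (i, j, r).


The tightest implied rank at each (i,j), from the 42 conditions:

  i=1: 1  1  1  1  1  1  1  1  1  1  1
  i=2: 1  1  1  1  1  2  2  2  2  2  2
  i=3: 1  1  1  1  1  2  2  2  2  2  3
  i=4: 1  1  1  2  2  3  3  3  3  3  4
  i=5: 1  1  2  3  3  4  4  4  4  4  5
  i=6: 1  1  2  3  4  5  5  5  5  5  6
  i=7: 1  2  3  4  5  6  6  6  6  6  7
  i=8: 1  2  3  4  5  6  6  6  6  7  8
  i=9: 1  2  3  4  5  6  6  7  7  8  9
  i=10: 1  2  3  4  5  6  6  7  8  9  10
  i=11: 1  2  3  4  5  6  7  8  9  10  11

hence w(1..11) = (1, 6, 11, 4, 3, 5, 2, 10, 8, 9, 7).

Rothe diagram D(w) (21 cells), 6 SE-corners (essential conditions):

[(3, 5, 1), (3, 10, 2), (4, 3, 1), (6, 2, 1), (8, 9, 6), (10, 7, 6)]


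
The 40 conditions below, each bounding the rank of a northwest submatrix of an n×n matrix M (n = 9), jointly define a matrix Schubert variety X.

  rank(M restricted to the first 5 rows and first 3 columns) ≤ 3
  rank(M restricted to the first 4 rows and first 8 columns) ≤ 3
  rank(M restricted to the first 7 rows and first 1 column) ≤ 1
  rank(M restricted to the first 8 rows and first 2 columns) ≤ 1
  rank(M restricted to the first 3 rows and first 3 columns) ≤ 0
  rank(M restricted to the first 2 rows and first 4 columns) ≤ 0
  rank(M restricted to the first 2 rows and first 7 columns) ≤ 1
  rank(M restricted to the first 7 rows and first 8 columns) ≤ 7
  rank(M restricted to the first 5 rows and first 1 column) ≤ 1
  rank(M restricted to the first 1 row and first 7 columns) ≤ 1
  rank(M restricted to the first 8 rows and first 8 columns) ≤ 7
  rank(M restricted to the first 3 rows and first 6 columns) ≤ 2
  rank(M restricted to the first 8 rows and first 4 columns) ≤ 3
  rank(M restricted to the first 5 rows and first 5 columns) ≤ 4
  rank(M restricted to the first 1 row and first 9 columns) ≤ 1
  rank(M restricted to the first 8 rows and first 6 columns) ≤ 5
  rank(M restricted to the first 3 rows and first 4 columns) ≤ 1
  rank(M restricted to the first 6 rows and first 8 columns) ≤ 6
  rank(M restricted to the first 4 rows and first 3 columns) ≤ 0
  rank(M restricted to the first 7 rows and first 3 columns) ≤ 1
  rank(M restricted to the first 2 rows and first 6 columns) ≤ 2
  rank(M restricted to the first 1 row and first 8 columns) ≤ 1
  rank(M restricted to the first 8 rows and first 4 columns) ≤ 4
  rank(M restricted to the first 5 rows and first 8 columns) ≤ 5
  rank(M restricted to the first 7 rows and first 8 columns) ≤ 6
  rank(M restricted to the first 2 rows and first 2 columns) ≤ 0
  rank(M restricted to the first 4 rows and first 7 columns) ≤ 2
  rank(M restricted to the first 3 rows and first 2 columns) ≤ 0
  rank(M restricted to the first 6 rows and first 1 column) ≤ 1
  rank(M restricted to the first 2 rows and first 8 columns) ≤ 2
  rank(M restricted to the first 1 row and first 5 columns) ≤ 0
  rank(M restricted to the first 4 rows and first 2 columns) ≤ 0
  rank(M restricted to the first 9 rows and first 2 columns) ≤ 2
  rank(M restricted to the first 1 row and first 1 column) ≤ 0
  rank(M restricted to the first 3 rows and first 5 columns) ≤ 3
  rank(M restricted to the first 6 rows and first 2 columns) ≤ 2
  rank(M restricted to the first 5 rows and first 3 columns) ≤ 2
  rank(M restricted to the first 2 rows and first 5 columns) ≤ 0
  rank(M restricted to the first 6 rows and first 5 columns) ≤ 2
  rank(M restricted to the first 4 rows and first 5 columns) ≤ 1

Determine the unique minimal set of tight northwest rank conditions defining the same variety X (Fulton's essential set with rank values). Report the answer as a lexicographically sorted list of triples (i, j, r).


Propagating the 40 rank bounds to every northwest block:

  i=1: 0, 0, 0, 0, 0, 1, 1, 1, 1
  i=2: 0, 0, 0, 0, 0, 1, 1, 2, 2
  i=3: 0, 0, 0, 1, 1, 2, 2, 3, 3
  i=4: 0, 0, 0, 1, 1, 2, 2, 3, 4
  i=5: 1, 1, 1, 2, 2, 3, 3, 4, 5
  i=6: 1, 1, 1, 2, 2, 3, 4, 5, 6
  i=7: 1, 1, 1, 2, 3, 4, 5, 6, 7
  i=8: 1, 1, 2, 3, 4, 5, 6, 7, 8
  i=9: 1, 2, 3, 4, 5, 6, 7, 8, 9

second differences of R give the permutation w = (6, 8, 4, 9, 1, 7, 5, 3, 2).

8 SE-corners of the 25-cell Rothe diagram give Ess(w):

[(2, 5, 0), (2, 7, 1), (4, 3, 0), (4, 5, 1), (4, 7, 2), (6, 5, 2), (7, 3, 1), (8, 2, 1)]


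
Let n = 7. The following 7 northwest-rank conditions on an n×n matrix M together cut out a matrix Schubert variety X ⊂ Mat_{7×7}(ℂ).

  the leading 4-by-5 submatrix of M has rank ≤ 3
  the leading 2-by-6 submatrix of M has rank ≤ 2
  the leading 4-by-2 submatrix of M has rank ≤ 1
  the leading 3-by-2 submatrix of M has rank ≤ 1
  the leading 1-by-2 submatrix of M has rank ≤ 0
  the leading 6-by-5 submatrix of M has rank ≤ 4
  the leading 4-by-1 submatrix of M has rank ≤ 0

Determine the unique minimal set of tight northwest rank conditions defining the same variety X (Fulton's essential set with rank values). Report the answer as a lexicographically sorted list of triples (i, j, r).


Recovering R(i,j) via the rank-extension bound from the 7 conditions:

  0 0 1 1 1 1 1
  0 1 2 2 2 2 2
  0 1 2 3 3 3 3
  0 1 2 3 3 4 4
  1 2 3 4 4 5 5
  1 2 3 4 4 5 6
  1 2 3 4 5 6 7

the unique w with this rank table is (3, 2, 4, 6, 1, 7, 5).

ℓ(w)=7; the 4 essential cells (i,j,r):

[(1, 2, 0), (4, 1, 0), (4, 5, 3), (6, 5, 4)]


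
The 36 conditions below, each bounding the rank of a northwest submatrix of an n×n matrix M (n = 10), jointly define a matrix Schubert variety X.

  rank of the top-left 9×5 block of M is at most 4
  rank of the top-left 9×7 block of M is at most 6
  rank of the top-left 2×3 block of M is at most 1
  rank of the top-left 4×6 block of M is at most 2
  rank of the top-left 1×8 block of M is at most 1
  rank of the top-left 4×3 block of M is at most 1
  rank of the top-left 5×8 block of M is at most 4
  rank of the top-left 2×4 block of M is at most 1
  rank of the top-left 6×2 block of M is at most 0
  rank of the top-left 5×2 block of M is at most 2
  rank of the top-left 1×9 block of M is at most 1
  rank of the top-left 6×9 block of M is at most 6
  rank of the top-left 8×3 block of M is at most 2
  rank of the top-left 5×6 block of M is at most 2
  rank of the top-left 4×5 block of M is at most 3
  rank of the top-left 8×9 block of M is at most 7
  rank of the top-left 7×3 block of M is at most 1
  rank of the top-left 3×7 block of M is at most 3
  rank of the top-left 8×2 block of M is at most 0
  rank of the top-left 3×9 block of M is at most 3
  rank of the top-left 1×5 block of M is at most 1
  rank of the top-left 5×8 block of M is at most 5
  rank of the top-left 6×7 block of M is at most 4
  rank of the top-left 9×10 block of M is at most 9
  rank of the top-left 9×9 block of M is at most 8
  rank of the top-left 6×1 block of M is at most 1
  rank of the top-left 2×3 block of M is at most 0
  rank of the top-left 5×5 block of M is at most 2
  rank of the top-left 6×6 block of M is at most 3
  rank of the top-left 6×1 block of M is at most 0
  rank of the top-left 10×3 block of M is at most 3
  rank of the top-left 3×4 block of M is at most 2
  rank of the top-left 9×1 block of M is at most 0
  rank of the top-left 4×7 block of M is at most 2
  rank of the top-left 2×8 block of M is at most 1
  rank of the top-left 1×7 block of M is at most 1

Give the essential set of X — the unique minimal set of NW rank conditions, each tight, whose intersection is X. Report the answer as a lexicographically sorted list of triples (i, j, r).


The tightest implied rank at each (i,j), from the 36 conditions:

  0 | 0 | 0 | 1 | 1 | 1 | 1 | 1 | 1 | 1
  0 | 0 | 0 | 1 | 1 | 1 | 1 | 1 | 2 | 2
  0 | 0 | 1 | 2 | 2 | 2 | 2 | 2 | 3 | 3
  0 | 0 | 1 | 2 | 2 | 2 | 2 | 3 | 4 | 4
  0 | 0 | 1 | 2 | 2 | 2 | 3 | 4 | 5 | 5
  0 | 0 | 1 | 2 | 3 | 3 | 4 | 5 | 6 | 6
  0 | 0 | 1 | 2 | 3 | 4 | 5 | 6 | 7 | 7
  0 | 0 | 1 | 2 | 3 | 4 | 5 | 6 | 7 | 8
  0 | 1 | 2 | 3 | 4 | 5 | 6 | 7 | 8 | 9
  1 | 2 | 3 | 4 | 5 | 6 | 7 | 8 | 9 | 10

reading off 1-entries of Δ²R: w = (4, 9, 3, 8, 7, 5, 6, 10, 2, 1).

6 SE-corners of the 28-cell Rothe diagram give Ess(w):

[(2, 3, 0), (2, 8, 1), (4, 7, 2), (5, 6, 2), (8, 2, 0), (9, 1, 0)]


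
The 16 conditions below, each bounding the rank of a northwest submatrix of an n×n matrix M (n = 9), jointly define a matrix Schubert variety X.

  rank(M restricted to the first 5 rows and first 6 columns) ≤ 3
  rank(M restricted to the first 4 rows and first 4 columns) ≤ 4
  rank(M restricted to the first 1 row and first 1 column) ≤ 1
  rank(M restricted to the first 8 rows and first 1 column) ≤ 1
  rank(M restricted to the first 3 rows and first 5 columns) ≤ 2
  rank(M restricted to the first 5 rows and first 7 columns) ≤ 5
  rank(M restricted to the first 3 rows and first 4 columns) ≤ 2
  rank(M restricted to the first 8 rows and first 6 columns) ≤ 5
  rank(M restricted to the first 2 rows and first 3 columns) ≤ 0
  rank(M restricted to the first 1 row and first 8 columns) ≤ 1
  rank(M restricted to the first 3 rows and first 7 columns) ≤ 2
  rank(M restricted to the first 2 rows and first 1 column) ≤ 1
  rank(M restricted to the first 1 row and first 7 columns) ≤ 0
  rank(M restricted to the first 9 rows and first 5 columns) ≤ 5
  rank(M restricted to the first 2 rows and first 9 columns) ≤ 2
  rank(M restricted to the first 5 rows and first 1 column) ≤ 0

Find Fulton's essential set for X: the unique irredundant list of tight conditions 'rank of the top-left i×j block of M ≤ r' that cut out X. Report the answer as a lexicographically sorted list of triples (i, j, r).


Computing R[i][j] = min implied NW-rank bound (n=9, 16 conditions):

  R[1]: 0  0  0  0  0  0  0  1  1
  R[2]: 0  0  0  1  1  1  1  2  2
  R[3]: 0  1  1  2  2  2  2  3  3
  R[4]: 0  1  2  3  3  3  3  4  4
  R[5]: 0  1  2  3  3  3  4  5  5
  R[6]: 1  2  3  4  4  4  5  6  6
  R[7]: 1  2  3  4  5  5  6  7  7
  R[8]: 1  2  3  4  5  5  6  7  8
  R[9]: 1  2  3  4  5  6  7  8  9

so w = (8, 4, 2, 3, 7, 1, 5, 9, 6).

Rothe diagram D(w) (16 cells), 5 SE-corners (essential conditions):

[(1, 7, 0), (2, 3, 0), (5, 1, 0), (5, 6, 3), (8, 6, 5)]


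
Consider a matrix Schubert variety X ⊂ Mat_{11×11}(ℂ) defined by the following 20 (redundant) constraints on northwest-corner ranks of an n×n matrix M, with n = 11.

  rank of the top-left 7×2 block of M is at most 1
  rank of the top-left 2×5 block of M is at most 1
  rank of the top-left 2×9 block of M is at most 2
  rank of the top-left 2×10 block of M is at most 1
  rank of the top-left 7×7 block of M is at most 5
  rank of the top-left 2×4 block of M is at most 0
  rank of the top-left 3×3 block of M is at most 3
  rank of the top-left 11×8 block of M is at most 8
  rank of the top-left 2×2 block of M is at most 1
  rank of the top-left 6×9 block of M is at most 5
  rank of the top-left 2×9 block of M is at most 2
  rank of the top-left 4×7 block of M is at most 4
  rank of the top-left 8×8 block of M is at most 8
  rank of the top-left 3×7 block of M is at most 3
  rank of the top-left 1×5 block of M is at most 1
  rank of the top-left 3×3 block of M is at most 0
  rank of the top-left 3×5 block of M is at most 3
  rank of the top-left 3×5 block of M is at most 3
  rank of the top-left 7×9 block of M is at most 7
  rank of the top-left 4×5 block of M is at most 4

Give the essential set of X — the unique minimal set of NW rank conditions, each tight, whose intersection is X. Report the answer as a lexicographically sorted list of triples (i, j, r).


Propagating the 20 rank bounds to every northwest block:

  i=1: 0, 0, 0, 0, 1, 1, 1, 1, 1, 1, 1
  i=2: 0, 0, 0, 0, 1, 1, 1, 1, 1, 1, 2
  i=3: 0, 0, 0, 1, 2, 2, 2, 2, 2, 2, 3
  i=4: 1, 1, 1, 2, 3, 3, 3, 3, 3, 3, 4
  i=5: 1, 1, 2, 3, 4, 4, 4, 4, 4, 4, 5
  i=6: 1, 1, 2, 3, 4, 5, 5, 5, 5, 5, 6
  i=7: 1, 1, 2, 3, 4, 5, 5, 6, 6, 6, 7
  i=8: 1, 2, 3, 4, 5, 6, 6, 7, 7, 7, 8
  i=9: 1, 2, 3, 4, 5, 6, 7, 8, 8, 8, 9
  i=10: 1, 2, 3, 4, 5, 6, 7, 8, 9, 9, 10
  i=11: 1, 2, 3, 4, 5, 6, 7, 8, 9, 10, 11

giving w = (5, 11, 4, 1, 3, 6, 8, 2, 7, 9, 10) via Δ²R.

Fulton essential set (5 of the 20 Rothe cells):

[(2, 4, 0), (2, 10, 1), (3, 3, 0), (7, 2, 1), (7, 7, 5)]


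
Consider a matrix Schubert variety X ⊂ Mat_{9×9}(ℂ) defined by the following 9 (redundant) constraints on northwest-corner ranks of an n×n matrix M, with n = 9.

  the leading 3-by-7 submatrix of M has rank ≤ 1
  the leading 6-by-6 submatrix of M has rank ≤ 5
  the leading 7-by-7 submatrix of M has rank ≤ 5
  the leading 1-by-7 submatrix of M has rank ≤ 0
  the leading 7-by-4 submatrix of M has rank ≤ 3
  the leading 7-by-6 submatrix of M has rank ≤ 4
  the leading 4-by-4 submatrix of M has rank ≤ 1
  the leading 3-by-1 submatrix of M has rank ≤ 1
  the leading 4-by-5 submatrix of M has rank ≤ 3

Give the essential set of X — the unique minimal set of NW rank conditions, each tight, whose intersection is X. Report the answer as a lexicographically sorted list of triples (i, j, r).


Reconstructing r_w from the 9 given conditions:

  R[1]: 0  0  0  0  0  0  0  1  1
  R[2]: 1  1  1  1  1  1  1  2  2
  R[3]: 1  1  1  1  1  1  1  2  3
  R[4]: 1  1  1  1  2  2  2  3  4
  R[5]: 1  2  2  2  3  3  3  4  5
  R[6]: 1  2  3  3  4  4  4  5  6
  R[7]: 1  2  3  3  4  4  5  6  7
  R[8]: 1  2  3  4  5  5  6  7  8
  R[9]: 1  2  3  4  5  6  7  8  9

giving w = (8, 1, 9, 5, 2, 3, 7, 4, 6) via Δ²R.

Rothe diagram D(w) (18 cells), 5 SE-corners (essential conditions):

[(1, 7, 0), (3, 7, 1), (4, 4, 1), (7, 4, 3), (7, 6, 4)]


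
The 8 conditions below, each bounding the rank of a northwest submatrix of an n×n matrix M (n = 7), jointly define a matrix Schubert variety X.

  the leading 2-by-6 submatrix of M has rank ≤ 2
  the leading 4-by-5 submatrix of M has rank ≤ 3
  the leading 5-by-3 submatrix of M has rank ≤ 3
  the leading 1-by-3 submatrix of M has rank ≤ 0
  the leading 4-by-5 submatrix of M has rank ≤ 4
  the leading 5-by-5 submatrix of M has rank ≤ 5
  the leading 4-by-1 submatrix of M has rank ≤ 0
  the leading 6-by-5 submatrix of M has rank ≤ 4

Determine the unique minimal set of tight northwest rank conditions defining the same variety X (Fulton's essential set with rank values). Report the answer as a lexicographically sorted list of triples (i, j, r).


Reconstructing r_w from the 8 given conditions:

  row 1: 0 0 0 1 1 1 1
  row 2: 0 1 1 2 2 2 2
  row 3: 0 1 2 3 3 3 3
  row 4: 0 1 2 3 3 4 4
  row 5: 1 2 3 4 4 5 5
  row 6: 1 2 3 4 4 5 6
  row 7: 1 2 3 4 5 6 7

so w = (4, 2, 3, 6, 1, 7, 5).

Fulton essential set (4 of the 8 Rothe cells):

[(1, 3, 0), (4, 1, 0), (4, 5, 3), (6, 5, 4)]


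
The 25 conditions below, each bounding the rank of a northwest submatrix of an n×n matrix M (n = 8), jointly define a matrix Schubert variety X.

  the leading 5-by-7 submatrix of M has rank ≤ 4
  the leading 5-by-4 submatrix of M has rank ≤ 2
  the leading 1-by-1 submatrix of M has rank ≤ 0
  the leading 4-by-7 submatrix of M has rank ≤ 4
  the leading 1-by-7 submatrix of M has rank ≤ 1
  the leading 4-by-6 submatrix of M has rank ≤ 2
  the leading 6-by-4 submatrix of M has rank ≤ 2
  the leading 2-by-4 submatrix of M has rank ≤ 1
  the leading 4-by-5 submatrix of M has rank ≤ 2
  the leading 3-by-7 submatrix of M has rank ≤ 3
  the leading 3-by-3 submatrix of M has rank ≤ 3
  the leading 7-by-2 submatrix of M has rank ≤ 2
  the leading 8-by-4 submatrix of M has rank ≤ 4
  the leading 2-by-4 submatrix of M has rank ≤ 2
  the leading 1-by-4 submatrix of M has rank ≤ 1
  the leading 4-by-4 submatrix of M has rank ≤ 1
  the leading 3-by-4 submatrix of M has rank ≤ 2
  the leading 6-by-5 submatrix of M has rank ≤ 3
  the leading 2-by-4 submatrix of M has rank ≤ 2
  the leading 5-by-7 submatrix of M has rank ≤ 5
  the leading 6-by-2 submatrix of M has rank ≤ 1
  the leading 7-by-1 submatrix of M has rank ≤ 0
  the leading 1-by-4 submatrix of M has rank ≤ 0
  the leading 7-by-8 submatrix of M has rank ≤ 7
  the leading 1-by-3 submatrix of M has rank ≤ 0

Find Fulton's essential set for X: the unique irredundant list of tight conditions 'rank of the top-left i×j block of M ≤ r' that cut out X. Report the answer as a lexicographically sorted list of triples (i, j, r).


The tightest implied rank at each (i,j), from the 25 conditions:

  i=1: 0  0  0  0  1  1  1  1
  i=2: 0  1  1  1  2  2  2  2
  i=3: 0  1  1  1  2  2  3  3
  i=4: 0  1  1  1  2  2  3  4
  i=5: 0  1  2  2  3  3  4  5
  i=6: 0  1  2  2  3  4  5  6
  i=7: 0  1  2  3  4  5  6  7
  i=8: 1  2  3  4  5  6  7  8

giving w = (5, 2, 7, 8, 3, 6, 4, 1) via Δ²R.

5 SE-corners of the 17-cell Rothe diagram give Ess(w):

[(1, 4, 0), (4, 4, 1), (4, 6, 2), (6, 4, 2), (7, 1, 0)]


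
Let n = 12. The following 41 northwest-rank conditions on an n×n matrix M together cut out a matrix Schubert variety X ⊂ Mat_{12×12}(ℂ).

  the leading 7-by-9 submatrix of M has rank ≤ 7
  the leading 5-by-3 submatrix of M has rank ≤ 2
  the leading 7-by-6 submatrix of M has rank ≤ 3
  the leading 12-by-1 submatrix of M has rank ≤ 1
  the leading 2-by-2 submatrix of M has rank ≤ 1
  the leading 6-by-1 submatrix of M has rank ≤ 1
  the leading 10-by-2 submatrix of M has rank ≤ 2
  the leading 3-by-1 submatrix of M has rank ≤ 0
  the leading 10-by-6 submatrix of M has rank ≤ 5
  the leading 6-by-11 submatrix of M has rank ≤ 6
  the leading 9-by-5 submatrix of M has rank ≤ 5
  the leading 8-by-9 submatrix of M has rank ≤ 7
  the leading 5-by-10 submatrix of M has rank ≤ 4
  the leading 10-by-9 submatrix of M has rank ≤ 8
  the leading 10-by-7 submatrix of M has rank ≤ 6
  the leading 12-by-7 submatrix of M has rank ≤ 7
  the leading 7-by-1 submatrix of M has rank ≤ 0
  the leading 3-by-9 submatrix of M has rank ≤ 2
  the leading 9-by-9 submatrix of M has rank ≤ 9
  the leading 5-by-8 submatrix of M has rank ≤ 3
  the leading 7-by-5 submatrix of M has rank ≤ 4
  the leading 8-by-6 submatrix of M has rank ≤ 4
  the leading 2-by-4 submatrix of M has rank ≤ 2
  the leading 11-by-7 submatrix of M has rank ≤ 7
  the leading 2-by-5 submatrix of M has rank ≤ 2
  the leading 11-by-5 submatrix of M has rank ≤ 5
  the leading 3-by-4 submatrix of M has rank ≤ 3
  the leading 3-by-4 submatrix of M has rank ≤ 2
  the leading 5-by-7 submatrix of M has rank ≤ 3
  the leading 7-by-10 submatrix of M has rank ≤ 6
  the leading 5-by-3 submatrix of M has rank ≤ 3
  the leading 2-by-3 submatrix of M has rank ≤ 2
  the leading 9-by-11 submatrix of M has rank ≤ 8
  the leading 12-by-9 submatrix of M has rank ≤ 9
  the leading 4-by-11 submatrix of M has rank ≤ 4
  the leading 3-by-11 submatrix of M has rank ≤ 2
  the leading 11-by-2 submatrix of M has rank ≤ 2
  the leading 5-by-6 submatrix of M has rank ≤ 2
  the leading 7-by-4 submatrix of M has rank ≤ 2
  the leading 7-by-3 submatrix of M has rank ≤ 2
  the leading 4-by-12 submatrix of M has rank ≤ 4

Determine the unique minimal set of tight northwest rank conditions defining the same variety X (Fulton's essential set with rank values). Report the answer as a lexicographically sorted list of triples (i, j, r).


Computing R[i][j] = min implied NW-rank bound (n=12, 41 conditions):

  row 1: 0 1 1 1 1 1 1 1 1 1 1 1
  row 2: 0 1 2 2 2 2 2 2 2 2 2 2
  row 3: 0 1 2 2 2 2 2 2 2 2 2 3
  row 4: 0 1 2 2 2 2 3 3 3 3 3 4
  row 5: 0 1 2 2 2 2 3 3 4 4 4 5
  row 6: 0 1 2 2 3 3 4 4 5 5 5 6
  row 7: 0 1 2 2 3 3 4 5 6 6 6 7
  row 8: 1 2 3 3 4 4 5 6 7 7 7 8
  row 9: 1 2 3 4 5 5 6 7 8 8 8 9
  row 10: 1 2 3 4 5 5 6 7 8 9 9 10
  row 11: 1 2 3 4 5 6 7 8 9 10 10 11
  row 12: 1 2 3 4 5 6 7 8 9 10 11 12

second differences of R give the permutation w = (2, 3, 12, 7, 9, 5, 8, 1, 4, 10, 6, 11).

7 SE-corners of the 26-cell Rothe diagram give Ess(w):

[(3, 11, 2), (5, 6, 2), (5, 8, 3), (7, 1, 0), (7, 4, 2), (7, 6, 3), (10, 6, 5)]


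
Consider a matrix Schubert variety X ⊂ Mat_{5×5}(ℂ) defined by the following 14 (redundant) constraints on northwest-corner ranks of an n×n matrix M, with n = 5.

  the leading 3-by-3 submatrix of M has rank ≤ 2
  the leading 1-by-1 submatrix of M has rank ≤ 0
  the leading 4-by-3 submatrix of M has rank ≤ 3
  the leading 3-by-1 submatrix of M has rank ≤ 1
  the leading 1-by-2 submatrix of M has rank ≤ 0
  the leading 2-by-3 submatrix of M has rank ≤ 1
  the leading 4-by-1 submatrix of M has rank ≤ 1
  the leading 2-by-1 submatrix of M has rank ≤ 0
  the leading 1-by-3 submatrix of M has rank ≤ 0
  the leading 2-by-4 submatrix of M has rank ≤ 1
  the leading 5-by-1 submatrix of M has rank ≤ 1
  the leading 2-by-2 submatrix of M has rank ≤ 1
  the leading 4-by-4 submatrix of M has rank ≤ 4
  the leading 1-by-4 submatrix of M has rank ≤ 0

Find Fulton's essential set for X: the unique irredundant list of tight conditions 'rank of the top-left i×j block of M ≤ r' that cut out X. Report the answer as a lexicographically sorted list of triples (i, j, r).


Rank table r_w(5×5) implied by the 14 constraints:

  row 1: 0, 0, 0, 0, 1
  row 2: 0, 1, 1, 1, 2
  row 3: 1, 2, 2, 2, 3
  row 4: 1, 2, 3, 3, 4
  row 5: 1, 2, 3, 4, 5

hence w(1..5) = (5, 2, 1, 3, 4).

2 SE-corners of the 5-cell Rothe diagram give Ess(w):

[(1, 4, 0), (2, 1, 0)]


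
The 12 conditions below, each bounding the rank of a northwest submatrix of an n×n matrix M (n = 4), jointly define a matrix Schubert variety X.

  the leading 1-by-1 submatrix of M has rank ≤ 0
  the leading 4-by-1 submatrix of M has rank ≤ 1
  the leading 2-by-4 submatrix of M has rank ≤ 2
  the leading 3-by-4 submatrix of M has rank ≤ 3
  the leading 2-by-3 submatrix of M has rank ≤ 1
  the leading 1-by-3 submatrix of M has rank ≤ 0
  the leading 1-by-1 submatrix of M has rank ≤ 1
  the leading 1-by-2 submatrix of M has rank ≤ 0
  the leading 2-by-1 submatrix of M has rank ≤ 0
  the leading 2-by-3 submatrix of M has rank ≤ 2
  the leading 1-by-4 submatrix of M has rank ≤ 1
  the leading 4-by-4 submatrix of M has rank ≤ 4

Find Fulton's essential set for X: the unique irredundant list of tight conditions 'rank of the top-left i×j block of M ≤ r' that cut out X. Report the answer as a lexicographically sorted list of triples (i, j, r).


Reconstructing r_w from the 12 given conditions:

  R[1]: 0 0 0 1
  R[2]: 0 1 1 2
  R[3]: 1 2 2 3
  R[4]: 1 2 3 4

the unique w with this rank table is (4, 2, 1, 3).

Fulton essential set (2 of the 4 Rothe cells):

[(1, 3, 0), (2, 1, 0)]


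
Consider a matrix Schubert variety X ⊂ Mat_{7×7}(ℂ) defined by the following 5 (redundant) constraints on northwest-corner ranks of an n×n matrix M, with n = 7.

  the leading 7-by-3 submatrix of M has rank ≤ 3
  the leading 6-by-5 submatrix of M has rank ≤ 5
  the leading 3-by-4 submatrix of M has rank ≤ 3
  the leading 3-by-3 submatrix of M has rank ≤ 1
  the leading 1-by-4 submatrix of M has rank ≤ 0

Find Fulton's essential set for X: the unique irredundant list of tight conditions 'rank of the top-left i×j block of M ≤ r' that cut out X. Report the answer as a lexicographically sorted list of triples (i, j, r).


Reconstructing r_w from the 5 given conditions:

  i=1: 0  0  0  0  1  1  1
  i=2: 1  1  1  1  2  2  2
  i=3: 1  1  1  2  3  3  3
  i=4: 1  2  2  3  4  4  4
  i=5: 1  2  3  4  5  5  5
  i=6: 1  2  3  4  5  6  6
  i=7: 1  2  3  4  5  6  7

the unique w with this rank table is (5, 1, 4, 2, 3, 6, 7).

|D(w)|=6, |Ess(w)|=2:

[(1, 4, 0), (3, 3, 1)]


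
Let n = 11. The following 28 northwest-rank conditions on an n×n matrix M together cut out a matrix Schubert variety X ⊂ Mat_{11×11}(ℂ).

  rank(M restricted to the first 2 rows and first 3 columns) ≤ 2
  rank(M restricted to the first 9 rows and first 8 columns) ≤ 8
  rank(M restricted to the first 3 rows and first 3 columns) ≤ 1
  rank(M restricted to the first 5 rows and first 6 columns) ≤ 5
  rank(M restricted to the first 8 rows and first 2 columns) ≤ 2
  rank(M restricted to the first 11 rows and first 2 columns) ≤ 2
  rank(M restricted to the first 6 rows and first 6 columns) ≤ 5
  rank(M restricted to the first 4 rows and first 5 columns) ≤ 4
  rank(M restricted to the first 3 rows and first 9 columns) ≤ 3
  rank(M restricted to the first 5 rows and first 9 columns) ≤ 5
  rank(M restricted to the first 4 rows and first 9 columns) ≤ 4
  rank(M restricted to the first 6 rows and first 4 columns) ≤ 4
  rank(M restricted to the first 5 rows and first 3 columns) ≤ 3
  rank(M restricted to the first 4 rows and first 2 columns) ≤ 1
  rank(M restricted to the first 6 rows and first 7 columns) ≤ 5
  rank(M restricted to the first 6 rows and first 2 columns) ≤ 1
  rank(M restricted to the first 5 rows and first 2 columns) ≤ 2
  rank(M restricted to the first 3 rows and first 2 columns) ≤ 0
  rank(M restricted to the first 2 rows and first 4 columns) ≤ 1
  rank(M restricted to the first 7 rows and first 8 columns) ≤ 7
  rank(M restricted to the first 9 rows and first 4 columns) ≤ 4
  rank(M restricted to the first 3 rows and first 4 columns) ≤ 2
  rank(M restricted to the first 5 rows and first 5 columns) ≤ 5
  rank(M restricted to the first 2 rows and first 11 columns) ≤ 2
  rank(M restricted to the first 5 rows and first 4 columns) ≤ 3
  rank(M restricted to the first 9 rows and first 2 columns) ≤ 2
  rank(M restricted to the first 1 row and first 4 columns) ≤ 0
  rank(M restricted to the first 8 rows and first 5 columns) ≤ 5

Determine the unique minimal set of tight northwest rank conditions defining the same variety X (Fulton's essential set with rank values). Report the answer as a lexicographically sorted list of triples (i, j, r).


The tightest implied rank at each (i,j), from the 28 conditions:

  0  0  0  0  1  1  1  1  1  1  1
  0  0  1  1  2  2  2  2  2  2  2
  0  0  1  2  3  3  3  3  3  3  3
  1  1  2  3  4  4  4  4  4  4  4
  1  1  2  3  4  5  5  5  5  5  5
  1  1  2  3  4  5  5  6  6  6  6
  1  2  3  4  5  6  6  7  7  7  7
  1  2  3  4  5  6  7  8  8  8  8
  1  2  3  4  5  6  7  8  9  9  9
  1  2  3  4  5  6  7  8  9  10  10
  1  2  3  4  5  6  7  8  9  10  11

the unique w with this rank table is (5, 3, 4, 1, 6, 8, 2, 7, 9, 10, 11).

Rothe diagram D(w) (11 cells), 4 SE-corners (essential conditions):

[(1, 4, 0), (3, 2, 0), (6, 2, 1), (6, 7, 5)]


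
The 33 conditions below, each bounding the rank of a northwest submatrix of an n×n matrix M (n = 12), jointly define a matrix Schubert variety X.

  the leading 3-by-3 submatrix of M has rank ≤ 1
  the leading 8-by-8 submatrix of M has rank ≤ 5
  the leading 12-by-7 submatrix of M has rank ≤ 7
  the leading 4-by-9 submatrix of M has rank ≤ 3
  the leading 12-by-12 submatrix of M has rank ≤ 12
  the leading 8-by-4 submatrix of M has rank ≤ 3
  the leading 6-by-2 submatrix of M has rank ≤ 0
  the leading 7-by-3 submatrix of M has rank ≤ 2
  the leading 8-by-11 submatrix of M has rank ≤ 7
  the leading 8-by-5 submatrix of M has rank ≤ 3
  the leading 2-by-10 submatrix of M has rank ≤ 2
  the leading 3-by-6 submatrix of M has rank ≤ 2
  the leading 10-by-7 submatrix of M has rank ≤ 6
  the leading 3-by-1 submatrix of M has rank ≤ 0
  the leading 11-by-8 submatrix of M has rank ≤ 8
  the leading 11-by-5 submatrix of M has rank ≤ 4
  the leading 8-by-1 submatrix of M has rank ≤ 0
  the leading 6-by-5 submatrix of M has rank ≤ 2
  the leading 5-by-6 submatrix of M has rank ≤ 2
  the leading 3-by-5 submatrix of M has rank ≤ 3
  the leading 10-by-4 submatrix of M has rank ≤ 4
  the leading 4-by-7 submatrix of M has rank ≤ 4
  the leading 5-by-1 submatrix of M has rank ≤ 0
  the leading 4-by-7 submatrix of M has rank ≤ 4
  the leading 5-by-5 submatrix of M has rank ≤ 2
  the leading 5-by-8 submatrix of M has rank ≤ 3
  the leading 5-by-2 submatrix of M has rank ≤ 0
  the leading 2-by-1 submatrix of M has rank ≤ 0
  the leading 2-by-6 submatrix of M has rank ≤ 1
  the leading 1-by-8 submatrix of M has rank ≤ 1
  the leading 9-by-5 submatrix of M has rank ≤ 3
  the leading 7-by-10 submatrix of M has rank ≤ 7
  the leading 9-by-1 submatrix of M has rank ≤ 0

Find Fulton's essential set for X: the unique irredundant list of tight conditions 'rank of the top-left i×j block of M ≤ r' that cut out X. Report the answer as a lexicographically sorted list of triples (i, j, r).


Rank table r_w(12×12) implied by the 33 constraints:

  0  0  1  1  1  1  1  1  1  1  1  1
  0  0  1  1  1  1  2  2  2  2  2  2
  0  0  1  2  2  2  3  3  3  3  3  3
  0  0  1  2  2  2  3  3  3  4  4  4
  0  0  1  2  2  2  3  3  4  5  5  5
  0  0  1  2  2  3  4  4  5  6  6  6
  0  1  2  3  3  4  5  5  6  7  7  7
  0  1  2  3  3  4  5  5  6  7  7  8
  0  1  2  3  3  4  5  6  7  8  8  9
  1  2  3  4  4  5  6  7  8  9  9  10
  1  2  3  4  4  5  6  7  8  9  10  11
  1  2  3  4  5  6  7  8  9  10  11  12

second differences of R give the permutation w = (3, 7, 4, 10, 9, 6, 2, 12, 8, 1, 11, 5).

D(w) has 31 cells with 11 SE-corners; essential set:

[(2, 6, 1), (4, 9, 3), (5, 6, 2), (5, 8, 3), (6, 2, 0), (6, 5, 2), (8, 8, 5), (8, 11, 7), (9, 1, 0), (9, 5, 3), (11, 5, 4)]


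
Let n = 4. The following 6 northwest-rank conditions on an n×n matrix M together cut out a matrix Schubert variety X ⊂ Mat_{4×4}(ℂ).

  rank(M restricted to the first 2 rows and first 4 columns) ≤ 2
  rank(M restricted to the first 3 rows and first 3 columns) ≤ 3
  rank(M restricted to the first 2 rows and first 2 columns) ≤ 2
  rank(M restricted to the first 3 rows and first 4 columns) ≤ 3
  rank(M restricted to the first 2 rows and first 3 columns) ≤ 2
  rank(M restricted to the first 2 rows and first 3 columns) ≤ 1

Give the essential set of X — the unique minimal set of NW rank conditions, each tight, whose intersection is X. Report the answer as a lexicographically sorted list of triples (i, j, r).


Rank table r_w(4×4) implied by the 6 constraints:

  1, 1, 1, 1
  1, 1, 1, 2
  1, 2, 2, 3
  1, 2, 3, 4

second differences of R give the permutation w = (1, 4, 2, 3).

D(w) has 2 cells with 1 SE-corner; essential set:

[(2, 3, 1)]


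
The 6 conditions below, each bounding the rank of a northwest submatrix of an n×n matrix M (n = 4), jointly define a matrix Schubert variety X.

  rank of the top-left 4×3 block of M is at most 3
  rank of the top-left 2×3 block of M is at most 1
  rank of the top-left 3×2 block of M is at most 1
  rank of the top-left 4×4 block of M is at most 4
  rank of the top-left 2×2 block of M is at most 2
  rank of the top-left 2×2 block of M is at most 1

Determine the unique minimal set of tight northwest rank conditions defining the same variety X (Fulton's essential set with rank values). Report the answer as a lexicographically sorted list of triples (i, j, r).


Recovering R(i,j) via the rank-extension bound from the 6 conditions:

  R[1]: 1 | 1 | 1 | 1
  R[2]: 1 | 1 | 1 | 2
  R[3]: 1 | 1 | 2 | 3
  R[4]: 1 | 2 | 3 | 4

so w = (1, 4, 3, 2).

|D(w)|=3, |Ess(w)|=2:

[(2, 3, 1), (3, 2, 1)]


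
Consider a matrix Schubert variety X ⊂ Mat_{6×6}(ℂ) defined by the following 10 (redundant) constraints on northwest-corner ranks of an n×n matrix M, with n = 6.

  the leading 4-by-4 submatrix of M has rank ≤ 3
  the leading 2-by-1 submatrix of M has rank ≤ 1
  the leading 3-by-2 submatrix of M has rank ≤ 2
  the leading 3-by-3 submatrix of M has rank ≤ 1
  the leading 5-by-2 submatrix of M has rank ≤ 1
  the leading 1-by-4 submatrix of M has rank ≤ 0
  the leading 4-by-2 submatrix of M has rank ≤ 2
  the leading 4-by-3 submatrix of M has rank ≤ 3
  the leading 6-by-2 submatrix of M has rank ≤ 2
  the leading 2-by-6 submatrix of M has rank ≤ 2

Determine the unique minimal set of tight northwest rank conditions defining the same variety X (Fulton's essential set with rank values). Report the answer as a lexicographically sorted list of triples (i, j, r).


The tightest implied rank at each (i,j), from the 10 conditions:

  row 1: 0  0  0  0  1  1
  row 2: 1  1  1  1  2  2
  row 3: 1  1  1  2  3  3
  row 4: 1  1  2  3  4  4
  row 5: 1  1  2  3  4  5
  row 6: 1  2  3  4  5  6

hence w(1..6) = (5, 1, 4, 3, 6, 2).

D(w) has 8 cells with 3 SE-corners; essential set:

[(1, 4, 0), (3, 3, 1), (5, 2, 1)]
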